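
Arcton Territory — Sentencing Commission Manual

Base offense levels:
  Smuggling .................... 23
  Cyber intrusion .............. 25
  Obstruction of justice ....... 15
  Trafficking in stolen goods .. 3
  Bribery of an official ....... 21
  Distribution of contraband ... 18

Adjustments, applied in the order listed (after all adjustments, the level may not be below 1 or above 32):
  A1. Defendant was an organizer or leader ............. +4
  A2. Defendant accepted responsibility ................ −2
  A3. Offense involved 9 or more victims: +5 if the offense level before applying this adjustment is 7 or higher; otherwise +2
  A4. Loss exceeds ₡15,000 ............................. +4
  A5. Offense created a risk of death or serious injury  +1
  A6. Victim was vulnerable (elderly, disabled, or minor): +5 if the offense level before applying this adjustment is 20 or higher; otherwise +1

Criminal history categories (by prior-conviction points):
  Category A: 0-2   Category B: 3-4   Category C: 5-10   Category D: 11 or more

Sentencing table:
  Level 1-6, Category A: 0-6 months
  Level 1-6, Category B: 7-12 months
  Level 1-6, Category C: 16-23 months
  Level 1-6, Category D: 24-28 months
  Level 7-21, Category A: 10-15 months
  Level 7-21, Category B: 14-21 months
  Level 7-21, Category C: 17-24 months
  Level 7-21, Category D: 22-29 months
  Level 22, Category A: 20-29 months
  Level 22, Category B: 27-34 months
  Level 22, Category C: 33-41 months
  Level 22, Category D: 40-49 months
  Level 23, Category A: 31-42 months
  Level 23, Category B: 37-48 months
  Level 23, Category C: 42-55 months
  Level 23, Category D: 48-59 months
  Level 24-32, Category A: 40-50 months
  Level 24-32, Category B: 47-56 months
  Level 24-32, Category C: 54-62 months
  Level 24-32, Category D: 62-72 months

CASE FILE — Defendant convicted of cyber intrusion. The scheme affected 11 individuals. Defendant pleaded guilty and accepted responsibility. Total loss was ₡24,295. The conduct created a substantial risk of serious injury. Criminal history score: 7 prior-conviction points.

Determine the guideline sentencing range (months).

54-62 months

Base offense level for cyber intrusion: 25.
A2 applies: 25 − 2 = 23.
A3 applies (level before this adjustment is 23 ≥ 7, so +5): 23 + 5 = 28.
A4 applies: 28 + 4 = 32.
A5 applies: 32 + 1 = 33.
A6 does not apply.
Level 33 exceeds the maximum of 32; capped at 32.
Final offense level: 32.
Criminal history: 7 prior points → Category C (5-10).
Level 32 falls in the 24-32 band.
Grid: Level 24-32 × Category C = 54-62 months.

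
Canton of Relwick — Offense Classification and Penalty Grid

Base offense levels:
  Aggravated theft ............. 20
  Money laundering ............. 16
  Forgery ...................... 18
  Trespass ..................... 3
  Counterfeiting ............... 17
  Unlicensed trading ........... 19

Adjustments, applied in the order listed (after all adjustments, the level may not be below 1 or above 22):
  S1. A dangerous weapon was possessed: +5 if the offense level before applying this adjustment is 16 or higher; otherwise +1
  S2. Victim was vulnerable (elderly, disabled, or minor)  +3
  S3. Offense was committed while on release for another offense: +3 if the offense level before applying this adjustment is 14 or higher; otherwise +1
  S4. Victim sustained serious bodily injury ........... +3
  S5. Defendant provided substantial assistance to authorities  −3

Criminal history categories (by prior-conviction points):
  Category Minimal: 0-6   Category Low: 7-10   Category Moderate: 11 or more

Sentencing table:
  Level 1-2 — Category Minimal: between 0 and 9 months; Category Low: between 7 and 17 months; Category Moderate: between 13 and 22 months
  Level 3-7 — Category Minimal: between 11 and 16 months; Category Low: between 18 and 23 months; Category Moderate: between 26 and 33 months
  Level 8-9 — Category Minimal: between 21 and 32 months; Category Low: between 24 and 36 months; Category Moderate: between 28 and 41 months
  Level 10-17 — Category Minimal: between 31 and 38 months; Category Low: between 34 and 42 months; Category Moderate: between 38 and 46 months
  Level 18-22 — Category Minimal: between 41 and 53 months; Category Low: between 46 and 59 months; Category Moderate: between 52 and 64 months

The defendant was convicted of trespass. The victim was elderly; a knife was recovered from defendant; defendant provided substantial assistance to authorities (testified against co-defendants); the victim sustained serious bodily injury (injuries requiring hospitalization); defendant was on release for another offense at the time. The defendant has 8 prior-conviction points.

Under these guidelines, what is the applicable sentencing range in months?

Base offense level for trespass: 3.
S1 applies (level before this adjustment is 3 < 16, so +1): 3 + 1 = 4.
S2 applies: 4 + 3 = 7.
S3 applies (level before this adjustment is 7 < 14, so +1): 7 + 1 = 8.
S4 applies: 8 + 3 = 11.
S5 applies: 11 − 3 = 8.
Final offense level: 8.
Criminal history: 8 prior points → Category Low (7-10).
Level 8 falls in the 8-9 band.
Grid: Level 8-9 × Category Low = 24-36 months.

24-36 months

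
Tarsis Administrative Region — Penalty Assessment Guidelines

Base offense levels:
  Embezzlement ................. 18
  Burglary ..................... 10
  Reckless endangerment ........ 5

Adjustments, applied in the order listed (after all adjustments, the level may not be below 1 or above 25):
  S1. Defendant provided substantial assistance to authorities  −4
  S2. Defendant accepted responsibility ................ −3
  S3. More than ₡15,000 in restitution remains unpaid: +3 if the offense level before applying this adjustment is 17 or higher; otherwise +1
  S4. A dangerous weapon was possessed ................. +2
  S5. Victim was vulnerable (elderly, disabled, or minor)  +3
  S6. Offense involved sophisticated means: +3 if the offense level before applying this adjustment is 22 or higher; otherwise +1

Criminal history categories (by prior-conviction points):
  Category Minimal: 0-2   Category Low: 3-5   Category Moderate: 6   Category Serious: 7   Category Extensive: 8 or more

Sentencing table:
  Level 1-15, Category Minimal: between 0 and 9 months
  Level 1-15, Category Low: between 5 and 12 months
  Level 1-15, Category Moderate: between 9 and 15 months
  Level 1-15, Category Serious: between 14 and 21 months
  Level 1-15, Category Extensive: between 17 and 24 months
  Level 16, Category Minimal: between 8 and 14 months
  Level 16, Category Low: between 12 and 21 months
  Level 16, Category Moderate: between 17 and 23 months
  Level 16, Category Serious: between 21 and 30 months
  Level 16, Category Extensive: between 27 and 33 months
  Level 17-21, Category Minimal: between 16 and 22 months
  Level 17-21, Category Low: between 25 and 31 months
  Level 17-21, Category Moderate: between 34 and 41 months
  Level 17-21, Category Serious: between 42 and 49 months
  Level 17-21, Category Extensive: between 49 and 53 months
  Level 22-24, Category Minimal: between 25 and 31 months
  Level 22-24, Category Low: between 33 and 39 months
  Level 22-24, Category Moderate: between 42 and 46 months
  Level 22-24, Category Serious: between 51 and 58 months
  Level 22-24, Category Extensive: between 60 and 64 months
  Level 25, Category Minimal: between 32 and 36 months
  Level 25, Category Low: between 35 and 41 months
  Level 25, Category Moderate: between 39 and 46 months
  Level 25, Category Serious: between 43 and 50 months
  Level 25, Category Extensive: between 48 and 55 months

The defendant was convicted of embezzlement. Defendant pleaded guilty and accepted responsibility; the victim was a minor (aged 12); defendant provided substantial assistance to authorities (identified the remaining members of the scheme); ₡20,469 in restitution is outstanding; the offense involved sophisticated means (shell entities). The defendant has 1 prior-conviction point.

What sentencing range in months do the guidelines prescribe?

8-14 months

Base offense level for embezzlement: 18.
S1 applies: 18 − 4 = 14.
S2 applies: 14 − 3 = 11.
S3 applies (level before this adjustment is 11 < 17, so +1): 11 + 1 = 12.
S4 does not apply.
S5 applies: 12 + 3 = 15.
S6 applies (level before this adjustment is 15 < 22, so +1): 15 + 1 = 16.
Final offense level: 16.
Criminal history: 1 prior point → Category Minimal (0-2).
Level 16 falls in the 16 band.
Grid: Level 16 × Category Minimal = 8-14 months.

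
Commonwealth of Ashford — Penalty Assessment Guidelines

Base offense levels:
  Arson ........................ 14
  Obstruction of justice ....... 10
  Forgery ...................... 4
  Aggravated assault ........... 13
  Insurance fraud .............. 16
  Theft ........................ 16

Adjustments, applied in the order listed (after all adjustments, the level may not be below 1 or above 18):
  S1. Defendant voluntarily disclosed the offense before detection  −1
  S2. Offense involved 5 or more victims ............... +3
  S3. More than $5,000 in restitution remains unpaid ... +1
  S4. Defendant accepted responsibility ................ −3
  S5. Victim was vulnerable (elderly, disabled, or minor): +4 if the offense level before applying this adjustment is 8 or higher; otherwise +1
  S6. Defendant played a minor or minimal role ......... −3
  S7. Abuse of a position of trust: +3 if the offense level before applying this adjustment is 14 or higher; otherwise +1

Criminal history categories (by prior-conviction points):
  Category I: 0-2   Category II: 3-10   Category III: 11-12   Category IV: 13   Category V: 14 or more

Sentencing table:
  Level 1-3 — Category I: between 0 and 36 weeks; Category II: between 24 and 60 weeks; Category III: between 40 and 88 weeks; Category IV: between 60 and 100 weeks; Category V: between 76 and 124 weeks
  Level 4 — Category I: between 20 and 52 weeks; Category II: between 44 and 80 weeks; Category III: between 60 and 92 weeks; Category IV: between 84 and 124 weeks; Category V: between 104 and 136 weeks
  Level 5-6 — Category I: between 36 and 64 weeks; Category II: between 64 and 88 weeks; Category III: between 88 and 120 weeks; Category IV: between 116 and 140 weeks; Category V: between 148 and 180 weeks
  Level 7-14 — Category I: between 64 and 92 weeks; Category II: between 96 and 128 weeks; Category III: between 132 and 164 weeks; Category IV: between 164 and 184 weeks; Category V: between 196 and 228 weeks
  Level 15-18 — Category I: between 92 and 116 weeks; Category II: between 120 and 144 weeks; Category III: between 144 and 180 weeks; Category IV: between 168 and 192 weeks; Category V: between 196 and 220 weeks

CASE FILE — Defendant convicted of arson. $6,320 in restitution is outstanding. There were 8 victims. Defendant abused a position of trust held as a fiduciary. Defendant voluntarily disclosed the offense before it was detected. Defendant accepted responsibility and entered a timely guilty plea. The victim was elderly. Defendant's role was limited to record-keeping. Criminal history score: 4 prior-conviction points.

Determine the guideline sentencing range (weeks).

Base offense level for arson: 14.
S1 applies: 14 − 1 = 13.
S2 applies: 13 + 3 = 16.
S3 applies: 16 + 1 = 17.
S4 applies: 17 − 3 = 14.
S5 applies (level before this adjustment is 14 ≥ 8, so +4): 14 + 4 = 18.
S6 applies: 18 − 3 = 15.
S7 applies (level before this adjustment is 15 ≥ 14, so +3): 15 + 3 = 18.
Final offense level: 18.
Criminal history: 4 prior points → Category II (3-10).
Level 18 falls in the 15-18 band.
Grid: Level 15-18 × Category II = 120-144 weeks.

120-144 weeks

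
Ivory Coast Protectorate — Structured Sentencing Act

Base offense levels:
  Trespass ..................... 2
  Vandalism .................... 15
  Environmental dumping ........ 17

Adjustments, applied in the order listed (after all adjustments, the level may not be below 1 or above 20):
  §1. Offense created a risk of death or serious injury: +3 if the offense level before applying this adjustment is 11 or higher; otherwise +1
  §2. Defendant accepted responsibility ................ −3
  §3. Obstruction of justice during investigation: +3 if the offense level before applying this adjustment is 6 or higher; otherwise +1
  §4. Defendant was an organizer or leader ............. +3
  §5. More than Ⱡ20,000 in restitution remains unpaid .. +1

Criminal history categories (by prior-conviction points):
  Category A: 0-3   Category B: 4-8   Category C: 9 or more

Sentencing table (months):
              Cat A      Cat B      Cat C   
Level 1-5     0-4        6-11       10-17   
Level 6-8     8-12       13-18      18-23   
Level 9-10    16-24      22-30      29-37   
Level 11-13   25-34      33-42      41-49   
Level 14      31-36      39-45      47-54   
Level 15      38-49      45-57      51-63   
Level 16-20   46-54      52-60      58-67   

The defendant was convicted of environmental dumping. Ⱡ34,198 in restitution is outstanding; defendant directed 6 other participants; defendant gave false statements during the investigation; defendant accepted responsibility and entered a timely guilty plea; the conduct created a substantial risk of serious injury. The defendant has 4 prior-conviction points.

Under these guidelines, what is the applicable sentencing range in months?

Base offense level for environmental dumping: 17.
§1 applies (level before this adjustment is 17 ≥ 11, so +3): 17 + 3 = 20.
§2 applies: 20 − 3 = 17.
§3 applies (level before this adjustment is 17 ≥ 6, so +3): 17 + 3 = 20.
§4 applies: 20 + 3 = 23.
§5 applies: 23 + 1 = 24.
Level 24 exceeds the maximum of 20; capped at 20.
Final offense level: 20.
Criminal history: 4 prior points → Category B (4-8).
Level 20 falls in the 16-20 band.
Grid: Level 16-20 × Category B = 52-60 months.

52-60 months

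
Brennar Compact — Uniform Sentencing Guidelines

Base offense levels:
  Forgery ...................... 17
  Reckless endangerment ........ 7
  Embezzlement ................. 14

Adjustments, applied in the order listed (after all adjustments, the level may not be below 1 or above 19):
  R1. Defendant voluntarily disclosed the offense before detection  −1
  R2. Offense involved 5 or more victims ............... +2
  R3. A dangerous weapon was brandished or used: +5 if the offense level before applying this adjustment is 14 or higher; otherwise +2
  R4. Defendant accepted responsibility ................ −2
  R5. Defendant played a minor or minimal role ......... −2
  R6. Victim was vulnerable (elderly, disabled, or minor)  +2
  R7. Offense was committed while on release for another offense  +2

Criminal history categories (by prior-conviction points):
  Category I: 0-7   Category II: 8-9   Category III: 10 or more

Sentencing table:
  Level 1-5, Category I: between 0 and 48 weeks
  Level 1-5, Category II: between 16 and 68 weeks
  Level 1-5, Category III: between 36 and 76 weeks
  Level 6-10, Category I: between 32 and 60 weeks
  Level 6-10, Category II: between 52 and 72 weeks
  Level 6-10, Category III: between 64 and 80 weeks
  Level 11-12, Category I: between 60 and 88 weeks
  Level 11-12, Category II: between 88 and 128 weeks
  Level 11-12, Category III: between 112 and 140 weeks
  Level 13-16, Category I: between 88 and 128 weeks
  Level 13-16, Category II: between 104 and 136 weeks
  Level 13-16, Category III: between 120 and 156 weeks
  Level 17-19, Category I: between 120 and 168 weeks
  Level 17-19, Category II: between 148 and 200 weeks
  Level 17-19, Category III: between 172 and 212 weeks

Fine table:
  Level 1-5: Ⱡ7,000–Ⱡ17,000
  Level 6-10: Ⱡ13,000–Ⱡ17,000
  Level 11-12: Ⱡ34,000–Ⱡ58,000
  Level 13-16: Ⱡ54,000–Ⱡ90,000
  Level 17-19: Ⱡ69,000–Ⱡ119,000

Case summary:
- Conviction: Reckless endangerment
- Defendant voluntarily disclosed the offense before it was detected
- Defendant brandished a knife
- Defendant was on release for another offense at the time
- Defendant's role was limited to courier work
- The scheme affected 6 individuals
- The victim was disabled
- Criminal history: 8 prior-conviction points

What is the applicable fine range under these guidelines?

Ⱡ34,000–Ⱡ58,000

Base offense level for reckless endangerment: 7.
R1 applies: 7 − 1 = 6.
R2 applies: 6 + 2 = 8.
R3 applies (level before this adjustment is 8 < 14, so +2): 8 + 2 = 10.
R5 applies: 10 − 2 = 8.
R6 applies: 8 + 2 = 10.
R7 applies: 10 + 2 = 12.
Final offense level: 12.
Level 12 falls in the 11-12 band.
Fine table: Level 11-12 → Ⱡ34,000–Ⱡ58,000.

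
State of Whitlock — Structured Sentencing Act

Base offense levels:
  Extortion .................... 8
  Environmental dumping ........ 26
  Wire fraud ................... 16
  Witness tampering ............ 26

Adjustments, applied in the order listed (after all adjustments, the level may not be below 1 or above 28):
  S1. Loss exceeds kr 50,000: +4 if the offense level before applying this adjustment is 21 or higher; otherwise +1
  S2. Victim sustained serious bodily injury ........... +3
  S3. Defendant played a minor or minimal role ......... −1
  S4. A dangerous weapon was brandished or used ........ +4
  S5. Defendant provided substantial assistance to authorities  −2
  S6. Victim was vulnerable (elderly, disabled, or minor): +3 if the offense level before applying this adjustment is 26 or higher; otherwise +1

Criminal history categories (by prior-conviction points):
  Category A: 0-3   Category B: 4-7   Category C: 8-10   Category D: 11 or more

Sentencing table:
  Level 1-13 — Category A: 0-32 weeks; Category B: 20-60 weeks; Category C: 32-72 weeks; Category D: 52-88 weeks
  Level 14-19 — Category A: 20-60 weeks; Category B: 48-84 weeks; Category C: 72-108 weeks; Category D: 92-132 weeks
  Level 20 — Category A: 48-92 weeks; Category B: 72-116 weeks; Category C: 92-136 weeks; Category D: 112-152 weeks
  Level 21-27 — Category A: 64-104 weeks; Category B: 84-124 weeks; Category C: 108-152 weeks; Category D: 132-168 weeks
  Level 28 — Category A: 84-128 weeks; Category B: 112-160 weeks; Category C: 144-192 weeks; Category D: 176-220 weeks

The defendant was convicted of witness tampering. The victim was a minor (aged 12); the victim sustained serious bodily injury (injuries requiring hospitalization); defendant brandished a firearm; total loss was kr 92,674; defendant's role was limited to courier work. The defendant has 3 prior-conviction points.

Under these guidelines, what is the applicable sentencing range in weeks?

Base offense level for witness tampering: 26.
S1 applies (level before this adjustment is 26 ≥ 21, so +4): 26 + 4 = 30.
S2 applies: 30 + 3 = 33.
S3 applies: 33 − 1 = 32.
S4 applies: 32 + 4 = 36.
S5 does not apply.
S6 applies (level before this adjustment is 36 ≥ 26, so +3): 36 + 3 = 39.
Level 39 exceeds the maximum of 28; capped at 28.
Final offense level: 28.
Criminal history: 3 prior points → Category A (0-3).
Level 28 falls in the 28 band.
Grid: Level 28 × Category A = 84-128 weeks.

84-128 weeks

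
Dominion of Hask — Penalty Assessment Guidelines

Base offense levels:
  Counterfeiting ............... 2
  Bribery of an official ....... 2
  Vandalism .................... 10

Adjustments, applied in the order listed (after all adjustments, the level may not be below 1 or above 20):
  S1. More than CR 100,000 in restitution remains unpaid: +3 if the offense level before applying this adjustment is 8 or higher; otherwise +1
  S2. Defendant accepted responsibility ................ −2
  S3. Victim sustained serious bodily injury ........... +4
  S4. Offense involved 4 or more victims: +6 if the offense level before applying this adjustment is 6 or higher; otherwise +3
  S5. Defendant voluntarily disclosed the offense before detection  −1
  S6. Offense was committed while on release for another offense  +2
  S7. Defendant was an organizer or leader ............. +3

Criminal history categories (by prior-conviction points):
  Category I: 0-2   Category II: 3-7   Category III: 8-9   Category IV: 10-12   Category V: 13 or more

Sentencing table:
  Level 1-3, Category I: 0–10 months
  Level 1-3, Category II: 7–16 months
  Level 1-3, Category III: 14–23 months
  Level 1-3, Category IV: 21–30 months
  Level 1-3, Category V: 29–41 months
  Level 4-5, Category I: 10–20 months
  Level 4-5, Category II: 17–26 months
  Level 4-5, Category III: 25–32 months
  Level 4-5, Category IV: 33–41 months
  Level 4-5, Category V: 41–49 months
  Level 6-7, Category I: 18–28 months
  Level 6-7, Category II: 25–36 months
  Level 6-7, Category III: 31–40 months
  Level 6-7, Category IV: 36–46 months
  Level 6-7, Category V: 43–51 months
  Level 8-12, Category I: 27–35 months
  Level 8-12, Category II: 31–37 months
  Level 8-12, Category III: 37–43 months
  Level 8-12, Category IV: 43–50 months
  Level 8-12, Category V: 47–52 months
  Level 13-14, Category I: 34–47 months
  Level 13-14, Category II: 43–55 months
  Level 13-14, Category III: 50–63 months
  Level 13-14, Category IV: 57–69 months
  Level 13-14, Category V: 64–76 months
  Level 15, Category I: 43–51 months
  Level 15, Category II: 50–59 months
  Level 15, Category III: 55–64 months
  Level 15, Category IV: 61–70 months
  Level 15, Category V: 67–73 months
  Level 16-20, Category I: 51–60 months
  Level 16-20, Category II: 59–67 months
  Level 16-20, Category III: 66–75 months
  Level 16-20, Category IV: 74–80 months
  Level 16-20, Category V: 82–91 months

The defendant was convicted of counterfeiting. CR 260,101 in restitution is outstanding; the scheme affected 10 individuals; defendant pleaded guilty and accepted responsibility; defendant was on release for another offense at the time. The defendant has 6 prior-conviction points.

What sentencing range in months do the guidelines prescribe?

25-36 months

Base offense level for counterfeiting: 2.
S1 applies (level before this adjustment is 2 < 8, so +1): 2 + 1 = 3.
S2 applies: 3 − 2 = 1.
S3 does not apply.
S4 applies (level before this adjustment is 1 < 6, so +3): 1 + 3 = 4.
S6 applies: 4 + 2 = 6.
Final offense level: 6.
Criminal history: 6 prior points → Category II (3-7).
Level 6 falls in the 6-7 band.
Grid: Level 6-7 × Category II = 25-36 months.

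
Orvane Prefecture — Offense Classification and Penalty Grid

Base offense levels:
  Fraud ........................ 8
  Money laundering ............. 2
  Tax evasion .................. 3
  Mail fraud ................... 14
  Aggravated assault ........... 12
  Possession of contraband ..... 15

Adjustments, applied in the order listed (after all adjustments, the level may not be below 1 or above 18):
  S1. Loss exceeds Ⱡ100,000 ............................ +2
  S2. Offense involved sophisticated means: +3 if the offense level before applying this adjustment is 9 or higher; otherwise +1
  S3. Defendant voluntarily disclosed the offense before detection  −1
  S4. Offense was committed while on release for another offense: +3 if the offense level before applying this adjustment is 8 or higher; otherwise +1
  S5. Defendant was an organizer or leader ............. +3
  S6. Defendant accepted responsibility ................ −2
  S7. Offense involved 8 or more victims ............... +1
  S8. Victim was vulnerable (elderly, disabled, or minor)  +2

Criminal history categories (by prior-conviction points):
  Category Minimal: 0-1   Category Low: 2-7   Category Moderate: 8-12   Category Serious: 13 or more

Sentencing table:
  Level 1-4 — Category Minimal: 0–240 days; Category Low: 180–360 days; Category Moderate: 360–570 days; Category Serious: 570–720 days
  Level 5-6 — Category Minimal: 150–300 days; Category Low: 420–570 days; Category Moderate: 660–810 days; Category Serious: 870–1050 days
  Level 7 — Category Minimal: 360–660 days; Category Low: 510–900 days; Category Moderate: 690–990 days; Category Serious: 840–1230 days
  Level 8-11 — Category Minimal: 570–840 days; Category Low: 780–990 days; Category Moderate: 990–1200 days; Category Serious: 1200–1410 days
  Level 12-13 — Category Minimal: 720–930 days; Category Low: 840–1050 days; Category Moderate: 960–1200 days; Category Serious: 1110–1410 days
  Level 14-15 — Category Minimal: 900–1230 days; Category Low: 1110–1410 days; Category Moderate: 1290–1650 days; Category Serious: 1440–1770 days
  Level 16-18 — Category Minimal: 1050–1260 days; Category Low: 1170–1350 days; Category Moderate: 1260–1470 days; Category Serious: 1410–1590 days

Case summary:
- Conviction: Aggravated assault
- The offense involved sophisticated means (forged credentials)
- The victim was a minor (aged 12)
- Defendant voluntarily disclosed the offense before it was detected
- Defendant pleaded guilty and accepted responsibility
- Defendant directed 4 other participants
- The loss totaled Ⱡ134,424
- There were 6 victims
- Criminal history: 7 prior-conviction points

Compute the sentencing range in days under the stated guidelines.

Base offense level for aggravated assault: 12.
S1 applies: 12 + 2 = 14.
S2 applies (level before this adjustment is 14 ≥ 9, so +3): 14 + 3 = 17.
S3 applies: 17 − 1 = 16.
S5 applies: 16 + 3 = 19.
S6 applies: 19 − 2 = 17.
S8 applies: 17 + 2 = 19.
Level 19 exceeds the maximum of 18; capped at 18.
Final offense level: 18.
Criminal history: 7 prior points → Category Low (2-7).
Level 18 falls in the 16-18 band.
Grid: Level 16-18 × Category Low = 1170-1350 days.

1170-1350 days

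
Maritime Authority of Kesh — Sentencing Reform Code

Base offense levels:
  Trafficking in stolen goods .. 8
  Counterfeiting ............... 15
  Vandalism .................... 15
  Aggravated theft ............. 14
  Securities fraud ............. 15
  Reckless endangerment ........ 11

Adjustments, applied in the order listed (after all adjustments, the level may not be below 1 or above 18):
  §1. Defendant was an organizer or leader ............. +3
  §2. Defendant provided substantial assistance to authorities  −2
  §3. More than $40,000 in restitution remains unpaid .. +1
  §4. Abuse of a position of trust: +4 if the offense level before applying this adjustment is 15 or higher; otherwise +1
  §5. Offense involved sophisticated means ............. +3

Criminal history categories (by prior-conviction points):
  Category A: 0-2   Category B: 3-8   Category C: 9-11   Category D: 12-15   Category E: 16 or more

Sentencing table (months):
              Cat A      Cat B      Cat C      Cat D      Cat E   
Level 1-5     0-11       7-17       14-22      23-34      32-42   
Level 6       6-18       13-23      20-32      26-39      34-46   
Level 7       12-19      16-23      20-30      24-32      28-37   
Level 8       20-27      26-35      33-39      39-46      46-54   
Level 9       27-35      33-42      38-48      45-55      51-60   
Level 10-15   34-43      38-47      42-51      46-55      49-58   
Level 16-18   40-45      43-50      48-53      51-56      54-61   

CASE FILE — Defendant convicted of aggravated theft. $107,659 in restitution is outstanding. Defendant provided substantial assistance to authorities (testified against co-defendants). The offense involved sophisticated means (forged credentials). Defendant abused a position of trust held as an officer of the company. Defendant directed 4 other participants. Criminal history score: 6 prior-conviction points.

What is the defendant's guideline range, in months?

43-50 months

Base offense level for aggravated theft: 14.
§1 applies: 14 + 3 = 17.
§2 applies: 17 − 2 = 15.
§3 applies: 15 + 1 = 16.
§4 applies (level before this adjustment is 16 ≥ 15, so +4): 16 + 4 = 20.
§5 applies: 20 + 3 = 23.
Level 23 exceeds the maximum of 18; capped at 18.
Final offense level: 18.
Criminal history: 6 prior points → Category B (3-8).
Level 18 falls in the 16-18 band.
Grid: Level 16-18 × Category B = 43-50 months.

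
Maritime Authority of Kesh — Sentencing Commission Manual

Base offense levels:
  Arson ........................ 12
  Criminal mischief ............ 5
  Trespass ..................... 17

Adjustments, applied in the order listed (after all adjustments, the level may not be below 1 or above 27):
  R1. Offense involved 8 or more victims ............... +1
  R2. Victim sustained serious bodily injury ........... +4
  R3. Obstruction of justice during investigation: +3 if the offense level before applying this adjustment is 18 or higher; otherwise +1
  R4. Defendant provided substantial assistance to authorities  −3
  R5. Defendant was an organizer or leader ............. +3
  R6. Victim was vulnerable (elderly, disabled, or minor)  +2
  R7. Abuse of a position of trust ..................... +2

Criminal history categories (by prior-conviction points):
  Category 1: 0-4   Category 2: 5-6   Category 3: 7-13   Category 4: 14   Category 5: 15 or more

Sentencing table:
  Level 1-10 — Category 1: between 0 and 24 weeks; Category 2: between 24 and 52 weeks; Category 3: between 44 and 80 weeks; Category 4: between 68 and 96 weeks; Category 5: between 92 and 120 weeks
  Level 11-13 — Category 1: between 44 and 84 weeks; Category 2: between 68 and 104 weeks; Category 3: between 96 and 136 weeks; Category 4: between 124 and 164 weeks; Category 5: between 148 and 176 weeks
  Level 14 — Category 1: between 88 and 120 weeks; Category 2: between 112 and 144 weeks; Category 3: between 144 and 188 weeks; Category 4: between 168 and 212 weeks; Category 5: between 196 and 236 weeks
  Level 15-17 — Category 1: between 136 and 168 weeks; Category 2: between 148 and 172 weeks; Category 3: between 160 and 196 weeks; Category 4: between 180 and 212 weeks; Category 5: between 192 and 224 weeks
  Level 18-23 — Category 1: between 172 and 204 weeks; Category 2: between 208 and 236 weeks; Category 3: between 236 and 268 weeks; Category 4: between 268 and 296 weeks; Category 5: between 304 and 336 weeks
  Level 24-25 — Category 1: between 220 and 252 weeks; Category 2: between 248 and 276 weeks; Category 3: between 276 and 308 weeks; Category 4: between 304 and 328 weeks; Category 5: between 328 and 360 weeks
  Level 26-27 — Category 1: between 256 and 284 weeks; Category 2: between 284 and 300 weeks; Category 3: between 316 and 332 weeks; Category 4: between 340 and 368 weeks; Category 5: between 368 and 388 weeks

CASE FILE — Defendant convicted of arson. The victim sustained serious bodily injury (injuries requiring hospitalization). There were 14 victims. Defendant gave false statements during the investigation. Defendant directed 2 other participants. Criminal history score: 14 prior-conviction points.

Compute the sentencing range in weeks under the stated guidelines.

Base offense level for arson: 12.
R1 applies: 12 + 1 = 13.
R2 applies: 13 + 4 = 17.
R3 applies (level before this adjustment is 17 < 18, so +1): 17 + 1 = 18.
R4 does not apply.
R5 applies: 18 + 3 = 21.
Final offense level: 21.
Criminal history: 14 prior points → Category 4 (14).
Level 21 falls in the 18-23 band.
Grid: Level 18-23 × Category 4 = 268-296 weeks.

268-296 weeks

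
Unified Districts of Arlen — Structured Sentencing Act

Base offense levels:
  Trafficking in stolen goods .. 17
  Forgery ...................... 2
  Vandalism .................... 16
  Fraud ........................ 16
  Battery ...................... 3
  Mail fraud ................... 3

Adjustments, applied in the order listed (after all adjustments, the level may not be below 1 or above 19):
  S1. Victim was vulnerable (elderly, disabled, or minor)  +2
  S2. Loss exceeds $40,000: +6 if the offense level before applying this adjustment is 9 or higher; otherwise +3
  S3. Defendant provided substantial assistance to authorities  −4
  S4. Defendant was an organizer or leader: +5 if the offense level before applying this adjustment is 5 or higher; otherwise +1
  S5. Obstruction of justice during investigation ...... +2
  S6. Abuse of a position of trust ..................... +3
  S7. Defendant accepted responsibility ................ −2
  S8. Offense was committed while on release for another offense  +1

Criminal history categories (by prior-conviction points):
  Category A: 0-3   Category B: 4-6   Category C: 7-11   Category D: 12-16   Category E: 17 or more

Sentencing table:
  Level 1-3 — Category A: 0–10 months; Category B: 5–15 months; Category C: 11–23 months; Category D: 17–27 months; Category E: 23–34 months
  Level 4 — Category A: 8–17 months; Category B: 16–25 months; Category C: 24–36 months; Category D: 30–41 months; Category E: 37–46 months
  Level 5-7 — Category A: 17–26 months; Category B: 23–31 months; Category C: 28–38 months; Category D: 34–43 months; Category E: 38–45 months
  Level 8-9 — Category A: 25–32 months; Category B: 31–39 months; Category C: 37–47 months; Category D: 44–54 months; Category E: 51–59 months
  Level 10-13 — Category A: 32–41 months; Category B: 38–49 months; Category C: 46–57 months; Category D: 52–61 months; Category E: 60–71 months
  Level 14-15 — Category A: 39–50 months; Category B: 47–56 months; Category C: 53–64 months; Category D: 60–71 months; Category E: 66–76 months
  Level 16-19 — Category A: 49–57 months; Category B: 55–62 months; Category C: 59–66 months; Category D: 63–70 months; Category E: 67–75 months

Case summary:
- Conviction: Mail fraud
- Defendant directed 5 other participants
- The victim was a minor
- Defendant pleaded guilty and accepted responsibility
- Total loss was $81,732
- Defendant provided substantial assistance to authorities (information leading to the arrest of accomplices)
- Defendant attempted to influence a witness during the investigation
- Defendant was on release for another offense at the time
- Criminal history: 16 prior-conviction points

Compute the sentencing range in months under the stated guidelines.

34-43 months

Base offense level for mail fraud: 3.
S1 applies: 3 + 2 = 5.
S2 applies (level before this adjustment is 5 < 9, so +3): 5 + 3 = 8.
S3 applies: 8 − 4 = 4.
S4 applies (level before this adjustment is 4 < 5, so +1): 4 + 1 = 5.
S5 applies: 5 + 2 = 7.
S6 does not apply.
S7 applies: 7 − 2 = 5.
S8 applies: 5 + 1 = 6.
Final offense level: 6.
Criminal history: 16 prior points → Category D (12-16).
Level 6 falls in the 5-7 band.
Grid: Level 5-7 × Category D = 34-43 months.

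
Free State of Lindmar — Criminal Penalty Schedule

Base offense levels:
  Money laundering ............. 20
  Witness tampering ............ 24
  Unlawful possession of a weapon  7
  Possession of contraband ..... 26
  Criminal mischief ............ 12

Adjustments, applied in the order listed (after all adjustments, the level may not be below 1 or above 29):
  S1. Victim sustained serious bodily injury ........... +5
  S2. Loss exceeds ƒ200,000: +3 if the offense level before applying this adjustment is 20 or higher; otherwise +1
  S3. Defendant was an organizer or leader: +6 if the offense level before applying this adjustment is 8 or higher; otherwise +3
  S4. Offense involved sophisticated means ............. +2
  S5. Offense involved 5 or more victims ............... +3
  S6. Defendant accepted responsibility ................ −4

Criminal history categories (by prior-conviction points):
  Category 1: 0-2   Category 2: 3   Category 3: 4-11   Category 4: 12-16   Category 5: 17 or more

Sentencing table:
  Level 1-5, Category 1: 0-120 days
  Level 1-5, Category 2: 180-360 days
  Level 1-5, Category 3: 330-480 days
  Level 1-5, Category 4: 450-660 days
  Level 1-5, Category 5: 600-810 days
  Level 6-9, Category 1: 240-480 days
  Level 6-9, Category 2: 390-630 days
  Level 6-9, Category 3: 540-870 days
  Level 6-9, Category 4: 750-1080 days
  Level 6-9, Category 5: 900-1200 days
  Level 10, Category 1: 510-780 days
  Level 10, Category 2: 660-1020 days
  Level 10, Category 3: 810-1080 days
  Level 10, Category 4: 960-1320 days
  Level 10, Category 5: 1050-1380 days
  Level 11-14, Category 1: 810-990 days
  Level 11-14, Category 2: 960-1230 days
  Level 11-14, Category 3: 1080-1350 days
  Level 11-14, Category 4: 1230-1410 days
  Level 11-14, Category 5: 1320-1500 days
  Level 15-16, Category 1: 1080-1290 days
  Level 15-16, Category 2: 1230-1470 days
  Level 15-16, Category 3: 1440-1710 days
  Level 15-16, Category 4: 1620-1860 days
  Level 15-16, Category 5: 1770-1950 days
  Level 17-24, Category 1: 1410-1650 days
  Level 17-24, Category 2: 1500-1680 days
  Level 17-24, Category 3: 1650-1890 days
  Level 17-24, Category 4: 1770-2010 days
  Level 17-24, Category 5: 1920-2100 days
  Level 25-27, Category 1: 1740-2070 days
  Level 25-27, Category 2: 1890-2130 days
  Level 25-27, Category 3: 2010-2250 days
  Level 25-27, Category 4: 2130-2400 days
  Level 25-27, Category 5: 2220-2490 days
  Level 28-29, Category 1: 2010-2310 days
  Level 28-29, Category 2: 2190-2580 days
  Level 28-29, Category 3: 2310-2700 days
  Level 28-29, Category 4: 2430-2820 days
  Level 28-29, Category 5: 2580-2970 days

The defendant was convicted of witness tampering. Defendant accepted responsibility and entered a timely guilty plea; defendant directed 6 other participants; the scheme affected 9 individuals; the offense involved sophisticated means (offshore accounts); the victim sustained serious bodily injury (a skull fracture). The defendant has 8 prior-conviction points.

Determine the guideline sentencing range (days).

2310-2700 days

Base offense level for witness tampering: 24.
S1 applies: 24 + 5 = 29.
S3 applies (level before this adjustment is 29 ≥ 8, so +6): 29 + 6 = 35.
S4 applies: 35 + 2 = 37.
S5 applies: 37 + 3 = 40.
S6 applies: 40 − 4 = 36.
Level 36 exceeds the maximum of 29; capped at 29.
Final offense level: 29.
Criminal history: 8 prior points → Category 3 (4-11).
Level 29 falls in the 28-29 band.
Grid: Level 28-29 × Category 3 = 2310-2700 days.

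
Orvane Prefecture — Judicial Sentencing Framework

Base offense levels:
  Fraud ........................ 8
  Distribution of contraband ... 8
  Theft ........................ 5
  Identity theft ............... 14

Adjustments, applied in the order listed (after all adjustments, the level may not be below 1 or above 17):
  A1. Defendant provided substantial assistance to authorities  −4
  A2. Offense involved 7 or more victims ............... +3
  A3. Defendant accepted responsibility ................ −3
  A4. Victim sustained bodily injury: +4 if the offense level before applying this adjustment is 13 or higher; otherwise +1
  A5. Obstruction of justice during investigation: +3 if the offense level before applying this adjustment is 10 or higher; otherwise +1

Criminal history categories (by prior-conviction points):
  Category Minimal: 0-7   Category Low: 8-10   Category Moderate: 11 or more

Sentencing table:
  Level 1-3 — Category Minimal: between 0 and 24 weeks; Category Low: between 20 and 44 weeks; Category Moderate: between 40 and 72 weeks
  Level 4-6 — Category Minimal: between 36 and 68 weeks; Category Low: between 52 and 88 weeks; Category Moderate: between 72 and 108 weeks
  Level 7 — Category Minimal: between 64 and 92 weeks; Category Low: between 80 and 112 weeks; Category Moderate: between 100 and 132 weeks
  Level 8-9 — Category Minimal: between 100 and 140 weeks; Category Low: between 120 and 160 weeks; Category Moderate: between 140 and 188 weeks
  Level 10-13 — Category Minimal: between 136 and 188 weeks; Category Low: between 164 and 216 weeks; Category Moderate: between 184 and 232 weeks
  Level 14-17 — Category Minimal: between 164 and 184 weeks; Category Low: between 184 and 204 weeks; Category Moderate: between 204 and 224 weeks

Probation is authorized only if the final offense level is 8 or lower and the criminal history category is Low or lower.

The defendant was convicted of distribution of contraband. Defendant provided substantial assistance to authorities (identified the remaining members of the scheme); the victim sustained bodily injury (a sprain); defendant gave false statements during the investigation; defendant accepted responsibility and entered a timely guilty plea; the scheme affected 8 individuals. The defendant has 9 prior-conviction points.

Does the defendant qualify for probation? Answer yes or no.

Yes

Base offense level for distribution of contraband: 8.
A1 applies: 8 − 4 = 4.
A2 applies: 4 + 3 = 7.
A3 applies: 7 − 3 = 4.
A4 applies (level before this adjustment is 4 < 13, so +1): 4 + 1 = 5.
A5 applies (level before this adjustment is 5 < 10, so +1): 5 + 1 = 6.
Final offense level: 6.
Criminal history: 9 prior points → Category Low (8-10).
Level 6 falls in the 4-6 band.
Grid: Level 4-6 × Category Low = 52-88 weeks.
Probation check: level 6 ≤ 8 and category Low ≤ Low → eligible.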